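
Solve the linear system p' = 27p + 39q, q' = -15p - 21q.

p(t) = -3K_1e^(3t)sin(3t) - 2K_1e^(3t)cos(3t) - 2K_2e^(3t)sin(3t) + 3K_2e^(3t)cos(3t), q(t) = 2K_1e^(3t)sin(3t) + K_1e^(3t)cos(3t) + K_2e^(3t)sin(3t) - 2K_2e^(3t)cos(3t)

Coefficient matrix A = [[27, 39], [-15, -21]].
Characteristic polynomial det(A - λI) = λ^2 - 6λ + 18 = 0.
Eigenvalues λ = 3 ± 3i (complex conjugate pair).
For λ=3+3i: an eigenvector is (-2,1) - i(-3,2) = (-2 + 3i, 1 - 2i).
A real fundamental pair from Re and Im of e^((3+3i)t)v: X_1 = e^(3t)(cos(3t)·(-2,1) + sin(3t)·(-3,2)), X_2 = e^(3t)(sin(3t)·(-2,1) - cos(3t)·(-3,2)).
General solution: K_1X_1 + K_2X_2.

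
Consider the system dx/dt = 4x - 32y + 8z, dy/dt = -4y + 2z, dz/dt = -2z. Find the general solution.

Coefficient matrix A = [[4, -32, 8], [0, -4, 2], [0, 0, -2]].
det(A - λI) = 0 gives eigenvalues λ = 4, -2, -4.
For λ=4: eigenvector (1,0,0).
For λ=-2: eigenvector (4,1,1).
For λ=-4: eigenvector (-4,-1,0).
General solution: K_1e^(4t)(1,0,0) + K_2e^(-2t)(4,1,1) + K_3e^(-4t)(-4,-1,0).

x(t) = K_1e^(4t) + 4K_2e^(-2t) - 4K_3e^(-4t), y(t) = K_2e^(-2t) - K_3e^(-4t), z(t) = K_2e^(-2t)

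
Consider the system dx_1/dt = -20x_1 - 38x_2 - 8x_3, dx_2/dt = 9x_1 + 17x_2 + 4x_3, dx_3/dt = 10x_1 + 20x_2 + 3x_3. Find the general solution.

Coefficient matrix A = [[-20, -38, -8], [9, 17, 4], [10, 20, 3]].
det(A - λI) = 0 gives eigenvalues λ = -2, -1, 3.
For λ=-2: eigenvector (3,-1,-2).
For λ=-1: eigenvector (-2,1,0).
For λ=3: eigenvector (-2,1,1).
General solution: K_1e^(-2t)(3,-1,-2) + K_2e^(-t)(-2,1,0) + K_3e^(3t)(-2,1,1).

x_1(t) = 3K_1e^(-2t) - 2K_2e^(-t) - 2K_3e^(3t), x_2(t) = -K_1e^(-2t) + K_2e^(-t) + K_3e^(3t), x_3(t) = -2K_1e^(-2t) + K_3e^(3t)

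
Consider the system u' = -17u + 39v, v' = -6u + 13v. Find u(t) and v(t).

Coefficient matrix A = [[-17, 39], [-6, 13]].
Characteristic polynomial det(A - λI) = λ^2 + 4λ + 13 = 0.
Eigenvalues λ = -2 ± 3i (complex conjugate pair).
For λ=-2+3i: an eigenvector is (2,1) - i(3,1) = (2 - 3i, 1 - i).
A real fundamental pair from Re and Im of e^((-2+3i)t)v: X_1 = e^(-2t)(cos(3t)·(2,1) + sin(3t)·(3,1)), X_2 = e^(-2t)(sin(3t)·(2,1) - cos(3t)·(3,1)).
General solution: c_1X_1 + c_2X_2.

u(t) = 3c_1e^(-2t)sin(3t) + 2c_1e^(-2t)cos(3t) + 2c_2e^(-2t)sin(3t) - 3c_2e^(-2t)cos(3t), v(t) = c_1e^(-2t)sin(3t) + c_1e^(-2t)cos(3t) + c_2e^(-2t)sin(3t) - c_2e^(-2t)cos(3t)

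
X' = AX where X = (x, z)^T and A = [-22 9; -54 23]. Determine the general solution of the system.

x(t) = -c_1e^(-4t) - c_2e^(5t), z(t) = -2c_1e^(-4t) - 3c_2e^(5t)

Coefficient matrix A = [[-22, 9], [-54, 23]].
Characteristic polynomial det(A - λI) = λ^2 - λ - 20 = 0.
Eigenvalues λ = -4, 5.
For λ=-4: (A-λI) row 1 is [-18, 9], so an eigenvector is (-1, -2).
For λ=5: (A-λI) row 1 is [-27, 9], so an eigenvector is (-1, -3).
General solution: c_1e^(-4t)(-1,-2) + c_2e^(5t)(-1,-3).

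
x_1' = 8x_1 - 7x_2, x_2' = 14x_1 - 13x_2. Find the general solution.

Coefficient matrix A = [[8, -7], [14, -13]].
Characteristic polynomial det(A - λI) = λ^2 + 5λ - 6 = 0.
Eigenvalues λ = -6, 1.
For λ=-6: (A-λI) row 1 is [14, -7], so an eigenvector is (1, 2).
For λ=1: (A-λI) row 1 is [7, -7], so an eigenvector is (-1, -1).
General solution: c_1e^(-6t)(1,2) + c_2e^(t)(-1,-1).

x_1(t) = c_1e^(-6t) - c_2e^(t), x_2(t) = 2c_1e^(-6t) - c_2e^(t)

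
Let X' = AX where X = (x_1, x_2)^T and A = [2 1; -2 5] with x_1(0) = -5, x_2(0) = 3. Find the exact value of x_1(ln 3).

A = [[2,1],[-2,5]]; eigenvalues λ = 4, 3.
Eigenvectors: (1,2) for λ=4, (-1,-1) for λ=3.
From the initial condition, c_1 = 8, c_2 = 13.
x_1(ln 3) = (8)(3^4)(1) + (13)(3^3)(-1) = 297.

297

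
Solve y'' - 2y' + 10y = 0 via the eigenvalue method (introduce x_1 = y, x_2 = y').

y(t) = K_1e^(t)cos(3t) + K_2e^(t)sin(3t)

Let x_1 = y, x_2 = y'. Then x_1' = x_2 and x_2' = -10x_1 + 2x_2.
A = [[0,1],[-10,2]]; det(A-λI) = λ^2 - 2λ + 10.
Eigenvalues λ = 1 ± 3i.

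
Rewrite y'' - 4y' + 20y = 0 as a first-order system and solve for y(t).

y(t) = K_1e^(2t)cos(4t) + K_2e^(2t)sin(4t)

Let x_1 = y, x_2 = y'. Then x_1' = x_2 and x_2' = -20x_1 + 4x_2.
A = [[0,1],[-20,4]]; det(A-λI) = λ^2 - 4λ + 20.
Eigenvalues λ = 2 ± 4i.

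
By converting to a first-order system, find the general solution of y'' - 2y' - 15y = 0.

y(t) = K_1e^(5t) + K_2e^(-3t)

Let x_1 = y, x_2 = y'. Then x_1' = x_2 and x_2' = 15x_1 + 2x_2.
A = [[0,1],[15,2]]; det(A-λI) = λ^2 - 2λ - 15.
Eigenvalues λ = 5, -3 with eigenvectors (1,5), (1,-3).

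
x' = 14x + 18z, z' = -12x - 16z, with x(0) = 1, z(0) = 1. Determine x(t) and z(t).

Coefficient matrix A = [[14, 18], [-12, -16]].
Characteristic polynomial det(A - λI) = λ^2 + 2λ - 8 = 0.
Eigenvalues λ = 2, -4.
For λ=2: (A-λI) row 1 is [12, 18], so an eigenvector is (3, -2).
For λ=-4: (A-λI) row 1 is [18, 18], so an eigenvector is (1, -1).
General solution: C_1e^(2t)(3,-2) + C_2e^(-4t)(1,-1).
Applying x(0)=1, z(0)=1 gives C_1=2, C_2=-5.

x(t) = 6e^(2t) - 5e^(-4t), z(t) = -4e^(2t) + 5e^(-4t)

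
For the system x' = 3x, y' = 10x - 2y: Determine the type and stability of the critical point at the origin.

saddle

A = [[3,0],[10,-2]]; det(A-λI) = λ^2 - λ - 6.
λ = -2, 3: opposite signs.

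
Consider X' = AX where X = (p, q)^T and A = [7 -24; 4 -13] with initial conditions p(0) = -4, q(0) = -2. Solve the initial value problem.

Coefficient matrix A = [[7, -24], [4, -13]].
Characteristic polynomial det(A - λI) = λ^2 + 6λ + 5 = 0.
Eigenvalues λ = -1, -5.
For λ=-1: (A-λI) row 1 is [8, -24], so an eigenvector is (3, 1).
For λ=-5: (A-λI) row 1 is [12, -24], so an eigenvector is (-2, -1).
General solution: C_1e^(-t)(3,1) + C_2e^(-5t)(-2,-1).
Applying p(0)=-4, q(0)=-2 gives C_1=0, C_2=2.

p(t) = -4e^(-5t), q(t) = -2e^(-5t)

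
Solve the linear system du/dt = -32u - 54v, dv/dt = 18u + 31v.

u(t) = -3K_1e^(4t) - 2K_2e^(-5t), v(t) = 2K_1e^(4t) + K_2e^(-5t)

Coefficient matrix A = [[-32, -54], [18, 31]].
Characteristic polynomial det(A - λI) = λ^2 + λ - 20 = 0.
Eigenvalues λ = 4, -5.
For λ=4: (A-λI) row 1 is [-36, -54], so an eigenvector is (-3, 2).
For λ=-5: (A-λI) row 1 is [-27, -54], so an eigenvector is (-2, 1).
General solution: K_1e^(4t)(-3,2) + K_2e^(-5t)(-2,1).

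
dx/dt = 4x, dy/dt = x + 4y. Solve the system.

x(t) = c_2e^(4t), y(t) = c_1e^(4t) + c_2te^(4t) + 3c_2e^(4t)

Coefficient matrix A = [[4, 0], [1, 4]].
Characteristic polynomial det(A - λI) = λ^2 - 8λ + 16 = 0.
Single eigenvalue λ = 4 with algebraic multiplicity 2.
Eigenvector v = (0,1); generalized eigenvector w with (A-λI)w=v is (1,3).
General solution: e^(4t)[c_1·v + c_2·(t·v + w)].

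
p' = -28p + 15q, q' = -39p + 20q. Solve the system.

Coefficient matrix A = [[-28, 15], [-39, 20]].
Characteristic polynomial det(A - λI) = λ^2 + 8λ + 25 = 0.
Eigenvalues λ = -4 ± 3i (complex conjugate pair).
For λ=-4+3i: an eigenvector is (1,2) - i(2,3) = (1 - 2i, 2 - 3i).
A real fundamental pair from Re and Im of e^((-4+3i)t)v: X_1 = e^(-4t)(cos(3t)·(1,2) + sin(3t)·(2,3)), X_2 = e^(-4t)(sin(3t)·(1,2) - cos(3t)·(2,3)).
General solution: c_1X_1 + c_2X_2.

p(t) = 2c_1e^(-4t)sin(3t) + c_1e^(-4t)cos(3t) + c_2e^(-4t)sin(3t) - 2c_2e^(-4t)cos(3t), q(t) = 3c_1e^(-4t)sin(3t) + 2c_1e^(-4t)cos(3t) + 2c_2e^(-4t)sin(3t) - 3c_2e^(-4t)cos(3t)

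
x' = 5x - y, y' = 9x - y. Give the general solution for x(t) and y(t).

Coefficient matrix A = [[5, -1], [9, -1]].
Characteristic polynomial det(A - λI) = λ^2 - 4λ + 4 = 0.
Single eigenvalue λ = 2 with algebraic multiplicity 2.
Eigenvector v = (1,3); generalized eigenvector w with (A-λI)w=v is (0,-1).
General solution: e^(2t)[K_1·v + K_2·(t·v + w)].

x(t) = K_1e^(2t) + K_2te^(2t), y(t) = 3K_1e^(2t) + 3K_2te^(2t) - K_2e^(2t)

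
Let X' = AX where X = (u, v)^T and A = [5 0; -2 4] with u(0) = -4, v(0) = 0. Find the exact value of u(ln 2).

A = [[5,0],[-2,4]]; eigenvalues λ = 4, 5.
Eigenvectors: (0,-1) for λ=4, (1,-2) for λ=5.
From the initial condition, c_1 = 8, c_2 = -4.
u(ln 2) = (8)(2^4)(0) + (-4)(2^5)(1) = -128.

-128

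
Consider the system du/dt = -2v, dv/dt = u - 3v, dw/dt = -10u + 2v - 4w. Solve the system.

Coefficient matrix A = [[0, -2, 0], [1, -3, 0], [-10, 2, -4]].
det(A - λI) = 0 gives eigenvalues λ = -1, -2, -4.
For λ=-1: eigenvector (2,1,-6).
For λ=-2: eigenvector (-1,-1,4).
For λ=-4: eigenvector (0,0,1).
General solution: K_1e^(-t)(2,1,-6) + K_2e^(-2t)(-1,-1,4) + K_3e^(-4t)(0,0,1).

u(t) = 2K_1e^(-t) - K_2e^(-2t), v(t) = K_1e^(-t) - K_2e^(-2t), w(t) = -6K_1e^(-t) + 4K_2e^(-2t) + K_3e^(-4t)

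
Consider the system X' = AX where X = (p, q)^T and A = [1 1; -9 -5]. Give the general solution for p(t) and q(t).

Coefficient matrix A = [[1, 1], [-9, -5]].
Characteristic polynomial det(A - λI) = λ^2 + 4λ + 4 = 0.
Single eigenvalue λ = -2 with algebraic multiplicity 2.
Eigenvector v = (1,-3); generalized eigenvector w with (A-λI)w=v is (0,1).
General solution: e^(-2t)[C_1·v + C_2·(t·v + w)].

p(t) = C_1e^(-2t) + C_2te^(-2t), q(t) = -3C_1e^(-2t) - 3C_2te^(-2t) + C_2e^(-2t)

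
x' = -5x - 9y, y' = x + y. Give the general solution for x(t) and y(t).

Coefficient matrix A = [[-5, -9], [1, 1]].
Characteristic polynomial det(A - λI) = λ^2 + 4λ + 4 = 0.
Single eigenvalue λ = -2 with algebraic multiplicity 2.
Eigenvector v = (3,-1); generalized eigenvector w with (A-λI)w=v is (-1,0).
General solution: e^(-2t)[C_1·v + C_2·(t·v + w)].

x(t) = 3C_1e^(-2t) + 3C_2te^(-2t) - C_2e^(-2t), y(t) = -C_1e^(-2t) - C_2te^(-2t)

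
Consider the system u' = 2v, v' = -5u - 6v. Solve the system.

u(t) = C_1e^(-3t)sin(t) - C_1e^(-3t)cos(t) - C_2e^(-3t)sin(t) - C_2e^(-3t)cos(t), v(t) = -C_1e^(-3t)sin(t) + 2C_1e^(-3t)cos(t) + 2C_2e^(-3t)sin(t) + C_2e^(-3t)cos(t)

Coefficient matrix A = [[0, 2], [-5, -6]].
Characteristic polynomial det(A - λI) = λ^2 + 6λ + 10 = 0.
Eigenvalues λ = -3 ± i (complex conjugate pair).
For λ=-3+i: an eigenvector is (-1,2) - i(1,-1) = (-1 - i, 2 + i).
A real fundamental pair from Re and Im of e^((-3+i)t)v: X_1 = e^(-3t)(cos(t)·(-1,2) + sin(t)·(1,-1)), X_2 = e^(-3t)(sin(t)·(-1,2) - cos(t)·(1,-1)).
General solution: C_1X_1 + C_2X_2.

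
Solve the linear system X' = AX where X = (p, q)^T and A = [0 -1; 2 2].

Coefficient matrix A = [[0, -1], [2, 2]].
Characteristic polynomial det(A - λI) = λ^2 - 2λ + 2 = 0.
Eigenvalues λ = 1 ± i (complex conjugate pair).
For λ=1+i: an eigenvector is (1,-1) - i(0,1) = (1, -1 - i).
A real fundamental pair from Re and Im of e^((1+i)t)v: X_1 = e^(t)(cos(t)·(1,-1) + sin(t)·(0,1)), X_2 = e^(t)(sin(t)·(1,-1) - cos(t)·(0,1)).
General solution: C_1X_1 + C_2X_2.

p(t) = C_1e^(t)cos(t) + C_2e^(t)sin(t), q(t) = C_1e^(t)sin(t) - C_1e^(t)cos(t) - C_2e^(t)sin(t) - C_2e^(t)cos(t)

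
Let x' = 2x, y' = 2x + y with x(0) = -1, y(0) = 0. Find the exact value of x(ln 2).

-4

A = [[2,0],[2,1]]; eigenvalues λ = 1, 2.
Eigenvectors: (0,1) for λ=1, (1,2) for λ=2.
From the initial condition, c_1 = 2, c_2 = -1.
x(ln 2) = (2)(2^1)(0) + (-1)(2^2)(1) = -4.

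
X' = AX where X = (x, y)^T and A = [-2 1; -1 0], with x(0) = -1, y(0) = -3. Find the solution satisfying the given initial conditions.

x(t) = -2te^(-t) - e^(-t), y(t) = -2te^(-t) - 3e^(-t)

Coefficient matrix A = [[-2, 1], [-1, 0]].
Characteristic polynomial det(A - λI) = λ^2 + 2λ + 1 = 0.
Single eigenvalue λ = -1 with algebraic multiplicity 2.
Eigenvector v = (-1,-1); generalized eigenvector w with (A-λI)w=v is (3,2).
General solution: e^(-t)[K_1·v + K_2·(t·v + w)].
Applying x(0)=-1, y(0)=-3 gives K_1=7, K_2=2.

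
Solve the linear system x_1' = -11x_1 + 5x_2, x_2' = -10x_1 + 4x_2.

Coefficient matrix A = [[-11, 5], [-10, 4]].
Characteristic polynomial det(A - λI) = λ^2 + 7λ + 6 = 0.
Eigenvalues λ = -6, -1.
For λ=-6: (A-λI) row 1 is [-5, 5], so an eigenvector is (-1, -1).
For λ=-1: (A-λI) row 1 is [-10, 5], so an eigenvector is (1, 2).
General solution: c_1e^(-6t)(-1,-1) + c_2e^(-t)(1,2).

x_1(t) = -c_1e^(-6t) + c_2e^(-t), x_2(t) = -c_1e^(-6t) + 2c_2e^(-t)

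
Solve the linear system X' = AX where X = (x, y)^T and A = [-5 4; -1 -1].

x(t) = 2C_1e^(-3t) + 2C_2te^(-3t) - 3C_2e^(-3t), y(t) = C_1e^(-3t) + C_2te^(-3t) - C_2e^(-3t)

Coefficient matrix A = [[-5, 4], [-1, -1]].
Characteristic polynomial det(A - λI) = λ^2 + 6λ + 9 = 0.
Single eigenvalue λ = -3 with algebraic multiplicity 2.
Eigenvector v = (2,1); generalized eigenvector w with (A-λI)w=v is (-3,-1).
General solution: e^(-3t)[C_1·v + C_2·(t·v + w)].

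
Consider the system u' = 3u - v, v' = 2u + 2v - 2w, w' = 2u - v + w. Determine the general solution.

Coefficient matrix A = [[3, -1, 0], [2, 2, -2], [2, -1, 1]].
det(A - λI) = 0 gives eigenvalues λ = 1, 3, 2.
For λ=1: eigenvector (-1,-2,-2).
For λ=3: eigenvector (1,0,1).
For λ=2: eigenvector (1,1,1).
General solution: C_1e^(t)(-1,-2,-2) + C_2e^(3t)(1,0,1) + C_3e^(2t)(1,1,1).

u(t) = -C_1e^(t) + C_2e^(3t) + C_3e^(2t), v(t) = -2C_1e^(t) + C_3e^(2t), w(t) = -2C_1e^(t) + C_2e^(3t) + C_3e^(2t)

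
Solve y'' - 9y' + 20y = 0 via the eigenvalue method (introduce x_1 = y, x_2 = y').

Let x_1 = y, x_2 = y'. Then x_1' = x_2 and x_2' = -20x_1 + 9x_2.
A = [[0,1],[-20,9]]; det(A-λI) = λ^2 - 9λ + 20.
Eigenvalues λ = 5, 4 with eigenvectors (1,5), (1,4).

y(t) = K_1e^(5t) + K_2e^(4t)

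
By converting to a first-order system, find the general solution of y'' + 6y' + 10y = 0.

Let x_1 = y, x_2 = y'. Then x_1' = x_2 and x_2' = -10x_1 - 6x_2.
A = [[0,1],[-10,-6]]; det(A-λI) = λ^2 + 6λ + 10.
Eigenvalues λ = -3 ± i.

y(t) = c_1e^(-3t)cos(t) + c_2e^(-3t)sin(t)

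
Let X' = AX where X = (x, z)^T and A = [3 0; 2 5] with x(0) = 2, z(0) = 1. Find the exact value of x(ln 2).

16

A = [[3,0],[2,5]]; eigenvalues λ = 3, 5.
Eigenvectors: (1,-1) for λ=3, (0,1) for λ=5.
From the initial condition, c_1 = 2, c_2 = 3.
x(ln 2) = (2)(2^3)(1) + (3)(2^5)(0) = 16.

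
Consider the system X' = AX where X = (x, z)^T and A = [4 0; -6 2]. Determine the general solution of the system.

x(t) = -C_1e^(4t), z(t) = 3C_1e^(4t) + C_2e^(2t)

Coefficient matrix A = [[4, 0], [-6, 2]].
Characteristic polynomial det(A - λI) = λ^2 - 6λ + 8 = 0.
Eigenvalues λ = 4, 2.
For λ=4: (A-λI) row 2 is [-6, -2], so an eigenvector is (-1, 3).
For λ=2: (A-λI) row 1 is [2, 0], so an eigenvector is (0, 1).
General solution: C_1e^(4t)(-1,3) + C_2e^(2t)(0,1).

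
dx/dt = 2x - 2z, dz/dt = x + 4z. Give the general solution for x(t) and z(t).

Coefficient matrix A = [[2, -2], [1, 4]].
Characteristic polynomial det(A - λI) = λ^2 - 6λ + 10 = 0.
Eigenvalues λ = 3 ± i (complex conjugate pair).
For λ=3+i: an eigenvector is (1,-1) - i(1,0) = (1 - i, -1).
A real fundamental pair from Re and Im of e^((3+i)t)v: X_1 = e^(3t)(cos(t)·(1,-1) + sin(t)·(1,0)), X_2 = e^(3t)(sin(t)·(1,-1) - cos(t)·(1,0)).
General solution: C_1X_1 + C_2X_2.

x(t) = C_1e^(3t)sin(t) + C_1e^(3t)cos(t) + C_2e^(3t)sin(t) - C_2e^(3t)cos(t), z(t) = -C_1e^(3t)cos(t) - C_2e^(3t)sin(t)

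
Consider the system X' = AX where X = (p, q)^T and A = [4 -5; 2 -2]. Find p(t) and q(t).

p(t) = 2K_1e^(t)sin(t) - K_1e^(t)cos(t) - K_2e^(t)sin(t) - 2K_2e^(t)cos(t), q(t) = K_1e^(t)sin(t) - K_1e^(t)cos(t) - K_2e^(t)sin(t) - K_2e^(t)cos(t)

Coefficient matrix A = [[4, -5], [2, -2]].
Characteristic polynomial det(A - λI) = λ^2 - 2λ + 2 = 0.
Eigenvalues λ = 1 ± i (complex conjugate pair).
For λ=1+i: an eigenvector is (-1,-1) - i(2,1) = (-1 - 2i, -1 - i).
A real fundamental pair from Re and Im of e^((1+i)t)v: X_1 = e^(t)(cos(t)·(-1,-1) + sin(t)·(2,1)), X_2 = e^(t)(sin(t)·(-1,-1) - cos(t)·(2,1)).
General solution: K_1X_1 + K_2X_2.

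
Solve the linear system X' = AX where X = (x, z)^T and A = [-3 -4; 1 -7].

Coefficient matrix A = [[-3, -4], [1, -7]].
Characteristic polynomial det(A - λI) = λ^2 + 10λ + 25 = 0.
Single eigenvalue λ = -5 with algebraic multiplicity 2.
Eigenvector v = (2,1); generalized eigenvector w with (A-λI)w=v is (3,1).
General solution: e^(-5t)[K_1·v + K_2·(t·v + w)].

x(t) = 2K_1e^(-5t) + 2K_2te^(-5t) + 3K_2e^(-5t), z(t) = K_1e^(-5t) + K_2te^(-5t) + K_2e^(-5t)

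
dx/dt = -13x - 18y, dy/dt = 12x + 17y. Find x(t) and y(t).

x(t) = -3C_1e^(-t) + C_2e^(5t), y(t) = 2C_1e^(-t) - C_2e^(5t)

Coefficient matrix A = [[-13, -18], [12, 17]].
Characteristic polynomial det(A - λI) = λ^2 - 4λ - 5 = 0.
Eigenvalues λ = -1, 5.
For λ=-1: (A-λI) row 1 is [-12, -18], so an eigenvector is (-3, 2).
For λ=5: (A-λI) row 1 is [-18, -18], so an eigenvector is (1, -1).
General solution: C_1e^(-t)(-3,2) + C_2e^(5t)(1,-1).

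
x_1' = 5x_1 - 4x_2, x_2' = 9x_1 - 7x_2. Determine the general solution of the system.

Coefficient matrix A = [[5, -4], [9, -7]].
Characteristic polynomial det(A - λI) = λ^2 + 2λ + 1 = 0.
Single eigenvalue λ = -1 with algebraic multiplicity 2.
Eigenvector v = (2,3); generalized eigenvector w with (A-λI)w=v is (-1,-2).
General solution: e^(-t)[K_1·v + K_2·(t·v + w)].

x_1(t) = 2K_1e^(-t) + 2K_2te^(-t) - K_2e^(-t), x_2(t) = 3K_1e^(-t) + 3K_2te^(-t) - 2K_2e^(-t)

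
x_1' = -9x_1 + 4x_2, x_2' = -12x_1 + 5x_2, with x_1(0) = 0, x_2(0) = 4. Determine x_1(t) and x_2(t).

x_1(t) = 8e^(-t) - 8e^(-3t), x_2(t) = 16e^(-t) - 12e^(-3t)

Coefficient matrix A = [[-9, 4], [-12, 5]].
Characteristic polynomial det(A - λI) = λ^2 + 4λ + 3 = 0.
Eigenvalues λ = -3, -1.
For λ=-3: (A-λI) row 1 is [-6, 4], so an eigenvector is (2, 3).
For λ=-1: (A-λI) row 1 is [-8, 4], so an eigenvector is (1, 2).
General solution: C_1e^(-3t)(2,3) + C_2e^(-t)(1,2).
Applying x_1(0)=0, x_2(0)=4 gives C_1=-4, C_2=8.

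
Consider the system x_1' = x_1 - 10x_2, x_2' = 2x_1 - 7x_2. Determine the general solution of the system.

x_1(t) = -K_1e^(-3t)sin(2t) + 2K_1e^(-3t)cos(2t) + 2K_2e^(-3t)sin(2t) + K_2e^(-3t)cos(2t), x_2(t) = K_1e^(-3t)cos(2t) + K_2e^(-3t)sin(2t)

Coefficient matrix A = [[1, -10], [2, -7]].
Characteristic polynomial det(A - λI) = λ^2 + 6λ + 13 = 0.
Eigenvalues λ = -3 ± 2i (complex conjugate pair).
For λ=-3+2i: an eigenvector is (2,1) - i(-1,0) = (2 + i, 1).
A real fundamental pair from Re and Im of e^((-3+2i)t)v: X_1 = e^(-3t)(cos(2t)·(2,1) + sin(2t)·(-1,0)), X_2 = e^(-3t)(sin(2t)·(2,1) - cos(2t)·(-1,0)).
General solution: K_1X_1 + K_2X_2.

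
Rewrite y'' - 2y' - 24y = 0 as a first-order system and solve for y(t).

y(t) = c_1e^(-4t) + c_2e^(6t)

Let x_1 = y, x_2 = y'. Then x_1' = x_2 and x_2' = 24x_1 + 2x_2.
A = [[0,1],[24,2]]; det(A-λI) = λ^2 - 2λ - 24.
Eigenvalues λ = -4, 6 with eigenvectors (1,-4), (1,6).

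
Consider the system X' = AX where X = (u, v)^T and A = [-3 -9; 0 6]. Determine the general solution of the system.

Coefficient matrix A = [[-3, -9], [0, 6]].
Characteristic polynomial det(A - λI) = λ^2 - 3λ - 18 = 0.
Eigenvalues λ = -3, 6.
For λ=-3: (A-λI) row 1 is [0, -9], so an eigenvector is (1, 0).
For λ=6: (A-λI) row 1 is [-9, -9], so an eigenvector is (1, -1).
General solution: K_1e^(-3t)(1,0) + K_2e^(6t)(1,-1).

u(t) = K_1e^(-3t) + K_2e^(6t), v(t) = -K_2e^(6t)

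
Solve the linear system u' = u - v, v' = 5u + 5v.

u(t) = K_1e^(3t)cos(t) + K_2e^(3t)sin(t), v(t) = K_1e^(3t)sin(t) - 2K_1e^(3t)cos(t) - 2K_2e^(3t)sin(t) - K_2e^(3t)cos(t)

Coefficient matrix A = [[1, -1], [5, 5]].
Characteristic polynomial det(A - λI) = λ^2 - 6λ + 10 = 0.
Eigenvalues λ = 3 ± i (complex conjugate pair).
For λ=3+i: an eigenvector is (1,-2) - i(0,1) = (1, -2 - i).
A real fundamental pair from Re and Im of e^((3+i)t)v: X_1 = e^(3t)(cos(t)·(1,-2) + sin(t)·(0,1)), X_2 = e^(3t)(sin(t)·(1,-2) - cos(t)·(0,1)).
General solution: K_1X_1 + K_2X_2.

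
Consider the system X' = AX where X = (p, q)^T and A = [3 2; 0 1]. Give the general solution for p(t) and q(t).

p(t) = K_1e^(3t) + K_2e^(t), q(t) = -K_2e^(t)

Coefficient matrix A = [[3, 2], [0, 1]].
Characteristic polynomial det(A - λI) = λ^2 - 4λ + 3 = 0.
Eigenvalues λ = 3, 1.
For λ=3: (A-λI) row 1 is [0, 2], so an eigenvector is (1, 0).
For λ=1: (A-λI) row 1 is [2, 2], so an eigenvector is (1, -1).
General solution: K_1e^(3t)(1,0) + K_2e^(t)(1,-1).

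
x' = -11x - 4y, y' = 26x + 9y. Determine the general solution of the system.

Coefficient matrix A = [[-11, -4], [26, 9]].
Characteristic polynomial det(A - λI) = λ^2 + 2λ + 5 = 0.
Eigenvalues λ = -1 ± 2i (complex conjugate pair).
For λ=-1+2i: an eigenvector is (-1,2) - i(1,-3) = (-1 - i, 2 + 3i).
A real fundamental pair from Re and Im of e^((-1+2i)t)v: X_1 = e^(-t)(cos(2t)·(-1,2) + sin(2t)·(1,-3)), X_2 = e^(-t)(sin(2t)·(-1,2) - cos(2t)·(1,-3)).
General solution: c_1X_1 + c_2X_2.

x(t) = c_1e^(-t)sin(2t) - c_1e^(-t)cos(2t) - c_2e^(-t)sin(2t) - c_2e^(-t)cos(2t), y(t) = -3c_1e^(-t)sin(2t) + 2c_1e^(-t)cos(2t) + 2c_2e^(-t)sin(2t) + 3c_2e^(-t)cos(2t)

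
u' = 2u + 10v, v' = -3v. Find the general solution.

Coefficient matrix A = [[2, 10], [0, -3]].
Characteristic polynomial det(A - λI) = λ^2 + λ - 6 = 0.
Eigenvalues λ = -3, 2.
For λ=-3: (A-λI) row 1 is [5, 10], so an eigenvector is (-2, 1).
For λ=2: (A-λI) row 1 is [0, 10], so an eigenvector is (-1, 0).
General solution: K_1e^(-3t)(-2,1) + K_2e^(2t)(-1,0).

u(t) = -2K_1e^(-3t) - K_2e^(2t), v(t) = K_1e^(-3t)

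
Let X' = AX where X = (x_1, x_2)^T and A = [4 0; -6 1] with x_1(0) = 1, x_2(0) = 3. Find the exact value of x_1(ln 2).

16

A = [[4,0],[-6,1]]; eigenvalues λ = 4, 1.
Eigenvectors: (1,-2) for λ=4, (0,-1) for λ=1.
From the initial condition, c_1 = 1, c_2 = -5.
x_1(ln 2) = (1)(2^4)(1) + (-5)(2^1)(0) = 16.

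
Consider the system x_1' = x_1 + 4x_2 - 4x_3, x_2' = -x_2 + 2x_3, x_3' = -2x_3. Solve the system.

Coefficient matrix A = [[1, 4, -4], [0, -1, 2], [0, 0, -2]].
det(A - λI) = 0 gives eigenvalues λ = -2, -1, 1.
For λ=-2: eigenvector (4,-2,1).
For λ=-1: eigenvector (-2,1,0).
For λ=1: eigenvector (1,0,0).
General solution: K_1e^(-2t)(4,-2,1) + K_2e^(-t)(-2,1,0) + K_3e^(t)(1,0,0).

x_1(t) = 4K_1e^(-2t) - 2K_2e^(-t) + K_3e^(t), x_2(t) = -2K_1e^(-2t) + K_2e^(-t), x_3(t) = K_1e^(-2t)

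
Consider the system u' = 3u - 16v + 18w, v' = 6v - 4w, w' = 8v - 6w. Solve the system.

Coefficient matrix A = [[3, -16, 18], [0, 6, -4], [0, 8, -6]].
det(A - λI) = 0 gives eigenvalues λ = 3, 2, -2.
For λ=3: eigenvector (1,0,0).
For λ=2: eigenvector (-2,1,1).
For λ=-2: eigenvector (4,-1,-2).
General solution: C_1e^(3t)(1,0,0) + C_2e^(2t)(-2,1,1) + C_3e^(-2t)(4,-1,-2).

u(t) = C_1e^(3t) - 2C_2e^(2t) + 4C_3e^(-2t), v(t) = C_2e^(2t) - C_3e^(-2t), w(t) = C_2e^(2t) - 2C_3e^(-2t)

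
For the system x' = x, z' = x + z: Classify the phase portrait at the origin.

A = [[1,0],[1,1]]; det(A-λI) = λ^2 - 2λ + 1.
repeated λ = 1 with a single eigenvector.

unstable improper node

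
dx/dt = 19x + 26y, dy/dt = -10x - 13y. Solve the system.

x(t) = 2c_1e^(3t)sin(2t) - 3c_1e^(3t)cos(2t) - 3c_2e^(3t)sin(2t) - 2c_2e^(3t)cos(2t), y(t) = -c_1e^(3t)sin(2t) + 2c_1e^(3t)cos(2t) + 2c_2e^(3t)sin(2t) + c_2e^(3t)cos(2t)

Coefficient matrix A = [[19, 26], [-10, -13]].
Characteristic polynomial det(A - λI) = λ^2 - 6λ + 13 = 0.
Eigenvalues λ = 3 ± 2i (complex conjugate pair).
For λ=3+2i: an eigenvector is (-3,2) - i(2,-1) = (-3 - 2i, 2 + i).
A real fundamental pair from Re and Im of e^((3+2i)t)v: X_1 = e^(3t)(cos(2t)·(-3,2) + sin(2t)·(2,-1)), X_2 = e^(3t)(sin(2t)·(-3,2) - cos(2t)·(2,-1)).
General solution: c_1X_1 + c_2X_2.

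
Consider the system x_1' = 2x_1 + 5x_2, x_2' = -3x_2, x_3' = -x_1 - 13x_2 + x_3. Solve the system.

x_1(t) = K_1e^(2t) - K_2e^(-3t), x_2(t) = K_2e^(-3t), x_3(t) = -K_1e^(2t) + 3K_2e^(-3t) + K_3e^(t)

Coefficient matrix A = [[2, 5, 0], [0, -3, 0], [-1, -13, 1]].
det(A - λI) = 0 gives eigenvalues λ = 2, -3, 1.
For λ=2: eigenvector (1,0,-1).
For λ=-3: eigenvector (-1,1,3).
For λ=1: eigenvector (0,0,1).
General solution: K_1e^(2t)(1,0,-1) + K_2e^(-3t)(-1,1,3) + K_3e^(t)(0,0,1).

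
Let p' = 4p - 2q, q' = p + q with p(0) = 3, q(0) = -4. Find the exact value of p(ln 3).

279

A = [[4,-2],[1,1]]; eigenvalues λ = 3, 2.
Eigenvectors: (-2,-1) for λ=3, (-1,-1) for λ=2.
From the initial condition, c_1 = -7, c_2 = 11.
p(ln 3) = (-7)(3^3)(-2) + (11)(3^2)(-1) = 279.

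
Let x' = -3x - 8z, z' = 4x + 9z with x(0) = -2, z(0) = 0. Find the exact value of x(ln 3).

A = [[-3,-8],[4,9]]; eigenvalues λ = 5, 1.
Eigenvectors: (1,-1) for λ=5, (2,-1) for λ=1.
From the initial condition, c_1 = 2, c_2 = -2.
x(ln 3) = (2)(3^5)(1) + (-2)(3^1)(2) = 474.

474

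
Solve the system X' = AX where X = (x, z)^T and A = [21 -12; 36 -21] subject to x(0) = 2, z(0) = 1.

x(t) = 6e^(3t) - 4e^(-3t), z(t) = 9e^(3t) - 8e^(-3t)

Coefficient matrix A = [[21, -12], [36, -21]].
Characteristic polynomial det(A - λI) = λ^2 - 9 = 0.
Eigenvalues λ = 3, -3.
For λ=3: (A-λI) row 1 is [18, -12], so an eigenvector is (-2, -3).
For λ=-3: (A-λI) row 1 is [24, -12], so an eigenvector is (1, 2).
General solution: K_1e^(3t)(-2,-3) + K_2e^(-3t)(1,2).
Applying x(0)=2, z(0)=1 gives K_1=-3, K_2=-4.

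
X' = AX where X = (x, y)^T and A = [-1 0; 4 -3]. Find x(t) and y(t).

x(t) = c_2e^(-t), y(t) = c_1e^(-3t) + 2c_2e^(-t)

Coefficient matrix A = [[-1, 0], [4, -3]].
Characteristic polynomial det(A - λI) = λ^2 + 4λ + 3 = 0.
Eigenvalues λ = -3, -1.
For λ=-3: (A-λI) row 1 is [2, 0], so an eigenvector is (0, 1).
For λ=-1: (A-λI) row 2 is [4, -2], so an eigenvector is (1, 2).
General solution: c_1e^(-3t)(0,1) + c_2e^(-t)(1,2).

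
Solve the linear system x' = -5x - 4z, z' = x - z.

x(t) = -2c_1e^(-3t) - 2c_2te^(-3t) + 3c_2e^(-3t), z(t) = c_1e^(-3t) + c_2te^(-3t) - c_2e^(-3t)

Coefficient matrix A = [[-5, -4], [1, -1]].
Characteristic polynomial det(A - λI) = λ^2 + 6λ + 9 = 0.
Single eigenvalue λ = -3 with algebraic multiplicity 2.
Eigenvector v = (-2,1); generalized eigenvector w with (A-λI)w=v is (3,-1).
General solution: e^(-3t)[c_1·v + c_2·(t·v + w)].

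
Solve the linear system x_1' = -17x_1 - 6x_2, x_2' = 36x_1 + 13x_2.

Coefficient matrix A = [[-17, -6], [36, 13]].
Characteristic polynomial det(A - λI) = λ^2 + 4λ - 5 = 0.
Eigenvalues λ = -5, 1.
For λ=-5: (A-λI) row 1 is [-12, -6], so an eigenvector is (-1, 2).
For λ=1: (A-λI) row 1 is [-18, -6], so an eigenvector is (1, -3).
General solution: C_1e^(-5t)(-1,2) + C_2e^(t)(1,-3).

x_1(t) = -C_1e^(-5t) + C_2e^(t), x_2(t) = 2C_1e^(-5t) - 3C_2e^(t)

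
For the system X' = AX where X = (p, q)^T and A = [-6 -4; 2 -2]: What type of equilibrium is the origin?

A = [[-6,-4],[2,-2]]; det(A-λI) = λ^2 + 8λ + 20.
λ = -4 ± 2i: negative real part.

stable spiral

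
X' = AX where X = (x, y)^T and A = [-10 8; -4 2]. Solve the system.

Coefficient matrix A = [[-10, 8], [-4, 2]].
Characteristic polynomial det(A - λI) = λ^2 + 8λ + 12 = 0.
Eigenvalues λ = -6, -2.
For λ=-6: (A-λI) row 1 is [-4, 8], so an eigenvector is (-2, -1).
For λ=-2: (A-λI) row 1 is [-8, 8], so an eigenvector is (1, 1).
General solution: C_1e^(-6t)(-2,-1) + C_2e^(-2t)(1,1).

x(t) = -2C_1e^(-6t) + C_2e^(-2t), y(t) = -C_1e^(-6t) + C_2e^(-2t)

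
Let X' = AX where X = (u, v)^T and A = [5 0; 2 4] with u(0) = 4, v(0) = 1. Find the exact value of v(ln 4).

A = [[5,0],[2,4]]; eigenvalues λ = 4, 5.
Eigenvectors: (0,-1) for λ=4, (1,2) for λ=5.
From the initial condition, c_1 = 7, c_2 = 4.
v(ln 4) = (7)(4^4)(-1) + (4)(4^5)(2) = 6400.

6400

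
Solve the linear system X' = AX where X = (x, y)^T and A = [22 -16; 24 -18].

Coefficient matrix A = [[22, -16], [24, -18]].
Characteristic polynomial det(A - λI) = λ^2 - 4λ - 12 = 0.
Eigenvalues λ = -2, 6.
For λ=-2: (A-λI) row 1 is [24, -16], so an eigenvector is (-2, -3).
For λ=6: (A-λI) row 1 is [16, -16], so an eigenvector is (1, 1).
General solution: C_1e^(-2t)(-2,-3) + C_2e^(6t)(1,1).

x(t) = -2C_1e^(-2t) + C_2e^(6t), y(t) = -3C_1e^(-2t) + C_2e^(6t)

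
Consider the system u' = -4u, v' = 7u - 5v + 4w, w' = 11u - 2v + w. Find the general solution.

u(t) = K_1e^(-4t), v(t) = 3K_1e^(-4t) + K_2e^(-t) - 2K_3e^(-3t), w(t) = -K_1e^(-4t) + K_2e^(-t) - K_3e^(-3t)

Coefficient matrix A = [[-4, 0, 0], [7, -5, 4], [11, -2, 1]].
det(A - λI) = 0 gives eigenvalues λ = -4, -1, -3.
For λ=-4: eigenvector (1,3,-1).
For λ=-1: eigenvector (0,1,1).
For λ=-3: eigenvector (0,-2,-1).
General solution: K_1e^(-4t)(1,3,-1) + K_2e^(-t)(0,1,1) + K_3e^(-3t)(0,-2,-1).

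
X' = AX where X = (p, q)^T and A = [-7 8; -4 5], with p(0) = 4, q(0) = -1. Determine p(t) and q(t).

p(t) = -6e^(t) + 10e^(-3t), q(t) = -6e^(t) + 5e^(-3t)

Coefficient matrix A = [[-7, 8], [-4, 5]].
Characteristic polynomial det(A - λI) = λ^2 + 2λ - 3 = 0.
Eigenvalues λ = -3, 1.
For λ=-3: (A-λI) row 1 is [-4, 8], so an eigenvector is (-2, -1).
For λ=1: (A-λI) row 1 is [-8, 8], so an eigenvector is (-1, -1).
General solution: K_1e^(-3t)(-2,-1) + K_2e^(t)(-1,-1).
Applying p(0)=4, q(0)=-1 gives K_1=-5, K_2=6.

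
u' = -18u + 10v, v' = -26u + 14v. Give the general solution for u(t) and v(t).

u(t) = 2C_1e^(-2t)sin(2t) + C_1e^(-2t)cos(2t) + C_2e^(-2t)sin(2t) - 2C_2e^(-2t)cos(2t), v(t) = 3C_1e^(-2t)sin(2t) + 2C_1e^(-2t)cos(2t) + 2C_2e^(-2t)sin(2t) - 3C_2e^(-2t)cos(2t)

Coefficient matrix A = [[-18, 10], [-26, 14]].
Characteristic polynomial det(A - λI) = λ^2 + 4λ + 8 = 0.
Eigenvalues λ = -2 ± 2i (complex conjugate pair).
For λ=-2+2i: an eigenvector is (1,2) - i(2,3) = (1 - 2i, 2 - 3i).
A real fundamental pair from Re and Im of e^((-2+2i)t)v: X_1 = e^(-2t)(cos(2t)·(1,2) + sin(2t)·(2,3)), X_2 = e^(-2t)(sin(2t)·(1,2) - cos(2t)·(2,3)).
General solution: C_1X_1 + C_2X_2.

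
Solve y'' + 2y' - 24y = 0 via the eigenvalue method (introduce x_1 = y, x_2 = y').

Let x_1 = y, x_2 = y'. Then x_1' = x_2 and x_2' = 24x_1 - 2x_2.
A = [[0,1],[24,-2]]; det(A-λI) = λ^2 + 2λ - 24.
Eigenvalues λ = 4, -6 with eigenvectors (1,4), (1,-6).

y(t) = K_1e^(4t) + K_2e^(-6t)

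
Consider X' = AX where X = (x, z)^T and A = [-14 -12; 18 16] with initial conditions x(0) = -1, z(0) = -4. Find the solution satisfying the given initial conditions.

x(t) = 10e^(4t) - 11e^(-2t), z(t) = -15e^(4t) + 11e^(-2t)

Coefficient matrix A = [[-14, -12], [18, 16]].
Characteristic polynomial det(A - λI) = λ^2 - 2λ - 8 = 0.
Eigenvalues λ = 4, -2.
For λ=4: (A-λI) row 1 is [-18, -12], so an eigenvector is (2, -3).
For λ=-2: (A-λI) row 1 is [-12, -12], so an eigenvector is (-1, 1).
General solution: K_1e^(4t)(2,-3) + K_2e^(-2t)(-1,1).
Applying x(0)=-1, z(0)=-4 gives K_1=5, K_2=11.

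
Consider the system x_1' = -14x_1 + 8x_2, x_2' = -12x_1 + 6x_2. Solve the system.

Coefficient matrix A = [[-14, 8], [-12, 6]].
Characteristic polynomial det(A - λI) = λ^2 + 8λ + 12 = 0.
Eigenvalues λ = -6, -2.
For λ=-6: (A-λI) row 1 is [-8, 8], so an eigenvector is (-1, -1).
For λ=-2: (A-λI) row 1 is [-12, 8], so an eigenvector is (2, 3).
General solution: C_1e^(-6t)(-1,-1) + C_2e^(-2t)(2,3).

x_1(t) = -C_1e^(-6t) + 2C_2e^(-2t), x_2(t) = -C_1e^(-6t) + 3C_2e^(-2t)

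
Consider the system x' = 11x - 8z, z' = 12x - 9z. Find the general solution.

x(t) = -c_1e^(3t) + 2c_2e^(-t), z(t) = -c_1e^(3t) + 3c_2e^(-t)

Coefficient matrix A = [[11, -8], [12, -9]].
Characteristic polynomial det(A - λI) = λ^2 - 2λ - 3 = 0.
Eigenvalues λ = 3, -1.
For λ=3: (A-λI) row 1 is [8, -8], so an eigenvector is (-1, -1).
For λ=-1: (A-λI) row 1 is [12, -8], so an eigenvector is (2, 3).
General solution: c_1e^(3t)(-1,-1) + c_2e^(-t)(2,3).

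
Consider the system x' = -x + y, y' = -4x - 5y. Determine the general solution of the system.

Coefficient matrix A = [[-1, 1], [-4, -5]].
Characteristic polynomial det(A - λI) = λ^2 + 6λ + 9 = 0.
Single eigenvalue λ = -3 with algebraic multiplicity 2.
Eigenvector v = (-1,2); generalized eigenvector w with (A-λI)w=v is (0,-1).
General solution: e^(-3t)[c_1·v + c_2·(t·v + w)].

x(t) = -c_1e^(-3t) - c_2te^(-3t), y(t) = 2c_1e^(-3t) + 2c_2te^(-3t) - c_2e^(-3t)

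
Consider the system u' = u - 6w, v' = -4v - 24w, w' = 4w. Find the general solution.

Coefficient matrix A = [[1, 0, -6], [0, -4, -24], [0, 0, 4]].
det(A - λI) = 0 gives eigenvalues λ = 1, -4, 4.
For λ=1: eigenvector (1,0,0).
For λ=-4: eigenvector (0,1,0).
For λ=4: eigenvector (-2,-3,1).
General solution: C_1e^(t)(1,0,0) + C_2e^(-4t)(0,1,0) + C_3e^(4t)(-2,-3,1).

u(t) = C_1e^(t) - 2C_3e^(4t), v(t) = C_2e^(-4t) - 3C_3e^(4t), w(t) = C_3e^(4t)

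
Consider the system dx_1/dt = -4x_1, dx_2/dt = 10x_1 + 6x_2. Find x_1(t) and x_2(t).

x_1(t) = -K_2e^(-4t), x_2(t) = K_1e^(6t) + K_2e^(-4t)

Coefficient matrix A = [[-4, 0], [10, 6]].
Characteristic polynomial det(A - λI) = λ^2 - 2λ - 24 = 0.
Eigenvalues λ = 6, -4.
For λ=6: (A-λI) row 1 is [-10, 0], so an eigenvector is (0, 1).
For λ=-4: (A-λI) row 2 is [10, 10], so an eigenvector is (-1, 1).
General solution: K_1e^(6t)(0,1) + K_2e^(-4t)(-1,1).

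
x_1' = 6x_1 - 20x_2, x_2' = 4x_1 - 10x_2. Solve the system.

x_1(t) = 2C_1e^(-2t)sin(4t) + C_1e^(-2t)cos(4t) + C_2e^(-2t)sin(4t) - 2C_2e^(-2t)cos(4t), x_2(t) = C_1e^(-2t)sin(4t) - C_2e^(-2t)cos(4t)

Coefficient matrix A = [[6, -20], [4, -10]].
Characteristic polynomial det(A - λI) = λ^2 + 4λ + 20 = 0.
Eigenvalues λ = -2 ± 4i (complex conjugate pair).
For λ=-2+4i: an eigenvector is (1,0) - i(2,1) = (1 - 2i, 0 - i).
A real fundamental pair from Re and Im of e^((-2+4i)t)v: X_1 = e^(-2t)(cos(4t)·(1,0) + sin(4t)·(2,1)), X_2 = e^(-2t)(sin(4t)·(1,0) - cos(4t)·(2,1)).
General solution: C_1X_1 + C_2X_2.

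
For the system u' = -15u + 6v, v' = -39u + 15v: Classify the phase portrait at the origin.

center

A = [[-15,6],[-39,15]]; det(A-λI) = λ^2 + 9.
λ = 0 ± 3i: zero real part.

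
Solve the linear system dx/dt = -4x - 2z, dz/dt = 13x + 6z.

Coefficient matrix A = [[-4, -2], [13, 6]].
Characteristic polynomial det(A - λI) = λ^2 - 2λ + 2 = 0.
Eigenvalues λ = 1 ± i (complex conjugate pair).
For λ=1+i: an eigenvector is (-1,3) - i(-1,2) = (-1 + i, 3 - 2i).
A real fundamental pair from Re and Im of e^((1+i)t)v: X_1 = e^(t)(cos(t)·(-1,3) + sin(t)·(-1,2)), X_2 = e^(t)(sin(t)·(-1,3) - cos(t)·(-1,2)).
General solution: c_1X_1 + c_2X_2.

x(t) = -c_1e^(t)sin(t) - c_1e^(t)cos(t) - c_2e^(t)sin(t) + c_2e^(t)cos(t), z(t) = 2c_1e^(t)sin(t) + 3c_1e^(t)cos(t) + 3c_2e^(t)sin(t) - 2c_2e^(t)cos(t)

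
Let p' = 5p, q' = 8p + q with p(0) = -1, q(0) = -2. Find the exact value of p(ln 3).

-243

A = [[5,0],[8,1]]; eigenvalues λ = 5, 1.
Eigenvectors: (1,2) for λ=5, (0,1) for λ=1.
From the initial condition, c_1 = -1, c_2 = 0.
p(ln 3) = (-1)(3^5)(1) + (0)(3^1)(0) = -243.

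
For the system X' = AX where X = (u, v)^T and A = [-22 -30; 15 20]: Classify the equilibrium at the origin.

stable spiral

A = [[-22,-30],[15,20]]; det(A-λI) = λ^2 + 2λ + 10.
λ = -1 ± 3i: negative real part.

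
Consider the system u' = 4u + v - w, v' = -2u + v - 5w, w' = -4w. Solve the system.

u(t) = -K_1e^(2t) - K_2e^(3t), v(t) = 2K_1e^(2t) + K_2e^(3t) + K_3e^(-4t), w(t) = K_3e^(-4t)

Coefficient matrix A = [[4, 1, -1], [-2, 1, -5], [0, 0, -4]].
det(A - λI) = 0 gives eigenvalues λ = 2, 3, -4.
For λ=2: eigenvector (-1,2,0).
For λ=3: eigenvector (-1,1,0).
For λ=-4: eigenvector (0,1,1).
General solution: K_1e^(2t)(-1,2,0) + K_2e^(3t)(-1,1,0) + K_3e^(-4t)(0,1,1).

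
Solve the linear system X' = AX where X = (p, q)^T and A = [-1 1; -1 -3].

Coefficient matrix A = [[-1, 1], [-1, -3]].
Characteristic polynomial det(A - λI) = λ^2 + 4λ + 4 = 0.
Single eigenvalue λ = -2 with algebraic multiplicity 2.
Eigenvector v = (1,-1); generalized eigenvector w with (A-λI)w=v is (1,0).
General solution: e^(-2t)[K_1·v + K_2·(t·v + w)].

p(t) = K_1e^(-2t) + K_2te^(-2t) + K_2e^(-2t), q(t) = -K_1e^(-2t) - K_2te^(-2t)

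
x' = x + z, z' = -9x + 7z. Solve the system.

Coefficient matrix A = [[1, 1], [-9, 7]].
Characteristic polynomial det(A - λI) = λ^2 - 8λ + 16 = 0.
Single eigenvalue λ = 4 with algebraic multiplicity 2.
Eigenvector v = (-1,-3); generalized eigenvector w with (A-λI)w=v is (1,2).
General solution: e^(4t)[C_1·v + C_2·(t·v + w)].

x(t) = -C_1e^(4t) - C_2te^(4t) + C_2e^(4t), z(t) = -3C_1e^(4t) - 3C_2te^(4t) + 2C_2e^(4t)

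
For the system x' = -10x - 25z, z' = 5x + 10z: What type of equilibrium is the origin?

A = [[-10,-25],[5,10]]; det(A-λI) = λ^2 + 25.
λ = 0 ± 5i: zero real part.

center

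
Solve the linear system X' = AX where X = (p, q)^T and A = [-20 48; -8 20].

p(t) = -2C_1e^(4t) - 3C_2e^(-4t), q(t) = -C_1e^(4t) - C_2e^(-4t)

Coefficient matrix A = [[-20, 48], [-8, 20]].
Characteristic polynomial det(A - λI) = λ^2 - 16 = 0.
Eigenvalues λ = 4, -4.
For λ=4: (A-λI) row 1 is [-24, 48], so an eigenvector is (-2, -1).
For λ=-4: (A-λI) row 1 is [-16, 48], so an eigenvector is (-3, -1).
General solution: C_1e^(4t)(-2,-1) + C_2e^(-4t)(-3,-1).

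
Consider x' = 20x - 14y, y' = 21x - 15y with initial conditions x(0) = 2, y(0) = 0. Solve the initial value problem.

Coefficient matrix A = [[20, -14], [21, -15]].
Characteristic polynomial det(A - λI) = λ^2 - 5λ - 6 = 0.
Eigenvalues λ = -1, 6.
For λ=-1: (A-λI) row 1 is [21, -14], so an eigenvector is (-2, -3).
For λ=6: (A-λI) row 1 is [14, -14], so an eigenvector is (-1, -1).
General solution: C_1e^(-t)(-2,-3) + C_2e^(6t)(-1,-1).
Applying x(0)=2, y(0)=0 gives C_1=2, C_2=-6.

x(t) = 6e^(6t) - 4e^(-t), y(t) = 6e^(6t) - 6e^(-t)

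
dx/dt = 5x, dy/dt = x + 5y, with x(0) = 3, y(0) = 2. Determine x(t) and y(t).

Coefficient matrix A = [[5, 0], [1, 5]].
Characteristic polynomial det(A - λI) = λ^2 - 10λ + 25 = 0.
Single eigenvalue λ = 5 with algebraic multiplicity 2.
Eigenvector v = (0,1); generalized eigenvector w with (A-λI)w=v is (1,-3).
General solution: e^(5t)[K_1·v + K_2·(t·v + w)].
Applying x(0)=3, y(0)=2 gives K_1=11, K_2=3.

x(t) = 3e^(5t), y(t) = 3te^(5t) + 2e^(5t)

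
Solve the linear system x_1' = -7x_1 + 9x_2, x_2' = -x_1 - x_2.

Coefficient matrix A = [[-7, 9], [-1, -1]].
Characteristic polynomial det(A - λI) = λ^2 + 8λ + 16 = 0.
Single eigenvalue λ = -4 with algebraic multiplicity 2.
Eigenvector v = (3,1); generalized eigenvector w with (A-λI)w=v is (2,1).
General solution: e^(-4t)[K_1·v + K_2·(t·v + w)].

x_1(t) = 3K_1e^(-4t) + 3K_2te^(-4t) + 2K_2e^(-4t), x_2(t) = K_1e^(-4t) + K_2te^(-4t) + K_2e^(-4t)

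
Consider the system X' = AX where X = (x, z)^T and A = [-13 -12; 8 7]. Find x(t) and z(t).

x(t) = -3C_1e^(-5t) - C_2e^(-t), z(t) = 2C_1e^(-5t) + C_2e^(-t)

Coefficient matrix A = [[-13, -12], [8, 7]].
Characteristic polynomial det(A - λI) = λ^2 + 6λ + 5 = 0.
Eigenvalues λ = -5, -1.
For λ=-5: (A-λI) row 1 is [-8, -12], so an eigenvector is (-3, 2).
For λ=-1: (A-λI) row 1 is [-12, -12], so an eigenvector is (-1, 1).
General solution: C_1e^(-5t)(-3,2) + C_2e^(-t)(-1,1).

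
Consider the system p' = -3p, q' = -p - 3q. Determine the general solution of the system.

p(t) = -K_2e^(-3t), q(t) = K_1e^(-3t) + K_2te^(-3t) + 3K_2e^(-3t)

Coefficient matrix A = [[-3, 0], [-1, -3]].
Characteristic polynomial det(A - λI) = λ^2 + 6λ + 9 = 0.
Single eigenvalue λ = -3 with algebraic multiplicity 2.
Eigenvector v = (0,1); generalized eigenvector w with (A-λI)w=v is (-1,3).
General solution: e^(-3t)[K_1·v + K_2·(t·v + w)].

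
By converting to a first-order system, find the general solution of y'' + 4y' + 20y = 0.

Let x_1 = y, x_2 = y'. Then x_1' = x_2 and x_2' = -20x_1 - 4x_2.
A = [[0,1],[-20,-4]]; det(A-λI) = λ^2 + 4λ + 20.
Eigenvalues λ = -2 ± 4i.

y(t) = C_1e^(-2t)cos(4t) + C_2e^(-2t)sin(4t)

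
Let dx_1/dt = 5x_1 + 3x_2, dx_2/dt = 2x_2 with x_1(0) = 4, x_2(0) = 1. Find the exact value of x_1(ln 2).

156

A = [[5,3],[0,2]]; eigenvalues λ = 5, 2.
Eigenvectors: (-1,0) for λ=5, (1,-1) for λ=2.
From the initial condition, c_1 = -5, c_2 = -1.
x_1(ln 2) = (-5)(2^5)(-1) + (-1)(2^2)(1) = 156.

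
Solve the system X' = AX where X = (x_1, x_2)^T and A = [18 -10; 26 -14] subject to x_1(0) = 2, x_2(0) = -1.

x_1(t) = 21e^(2t)sin(2t) + 2e^(2t)cos(2t), x_2(t) = 34e^(2t)sin(2t) - e^(2t)cos(2t)

Coefficient matrix A = [[18, -10], [26, -14]].
Characteristic polynomial det(A - λI) = λ^2 - 4λ + 8 = 0.
Eigenvalues λ = 2 ± 2i (complex conjugate pair).
For λ=2+2i: an eigenvector is (2,3) - i(1,2) = (2 - i, 3 - 2i).
A real fundamental pair from Re and Im of e^((2+2i)t)v: X_1 = e^(2t)(cos(2t)·(2,3) + sin(2t)·(1,2)), X_2 = e^(2t)(sin(2t)·(2,3) - cos(2t)·(1,2)).
General solution: K_1X_1 + K_2X_2.
Applying x_1(0)=2, x_2(0)=-1 gives K_1=5, K_2=8.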